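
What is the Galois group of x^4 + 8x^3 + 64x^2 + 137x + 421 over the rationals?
The polynomial is an irreducible quartic over Q and its discriminant is 5348085125, which is not a perfect square, so the Galois group is not contained in A_4. The resolvent cubic y^3 - 64*y^2 - 588*y + 62063 has exactly one rational root, so the Galois group is C_4 or D_4. The quartic becomes reducible over Q(sqrt(disc)), so the group is C_4.

C_4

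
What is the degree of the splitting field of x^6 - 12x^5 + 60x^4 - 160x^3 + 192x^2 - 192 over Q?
The degree of the splitting field over Q equals the order of the Galois group, so first determine the group. The polynomial f is an irreducible sextic over Q, so G = Gal(f/Q) is one of the 16 transitive subgroups 6T1, ..., 6T16 of S_6. The discriminant of f is 450868486864896 = 21233664^2, a perfect square, so G is contained in A_6. The transitive groups of degree 6 contained in A_6 are: A_4 (6T4, order 12), S_4 (6T7, order 24), (C_3 x C_3) : C_4 (6T10, order 36), PSL(2,5) (6T12, order 60), A_6 (6T15, order 360). By Dedekind's theorem, for a prime p not dividing disc(f) the degrees of the irreducible factors of f mod p form the cycle type of an element of G. Factoring f modulo the 33 such primes p <= 149 (skipping 2, 3, which divide the discriminant), each new pattern first appears at: mod 5: f = (x^3 + x^2 + x + 4)(x^3 + 2x^2 + 2x + 2), pattern 3+3; mod 17: f = (x + 2)(x + 11)(x^2 + 13x + 9)(x^2 + 13x + 15), pattern 2+2+1+1; mod 71: f = (x + 5)(x + 6)(x + 8)(x + 59)(x + 61)(x + 62), pattern 1+1+1+1+1+1. No other pattern occurs in this range, so the set of observed cycle types is {3+3, 2+2+1+1, 1+1+1+1+1+1}. The candidates containing elements of all these cycle types are A_4 (6T4) of order 12, S_4 (6T7) of order 24, (C_3 x C_3) : C_4 (6T10) of order 36, PSL(2,5) (6T12) of order 60, A_6 (6T15) of order 360; the others are excluded. The observed types are precisely the cycle types that occur in A_4 (6T4). Each of the other remaining candidates has further cycle types, and by the Chebotarev density theorem the matching factorization patterns would occur for a proportion of primes equal to their share of the group: S_4 (6T7) additionally contains elements of type 4+2 (6 of its 24 elements, about 25% of primes); (C_3 x C_3) : C_4 (6T10) additionally contains elements of type 4+2, 3+1+1+1 (22 of its 36 elements, about 61% of primes); PSL(2,5) (6T12) additionally contains elements of type 5+1 (24 of its 60 elements, about 40% of primes); A_6 (6T15) additionally contains elements of type 5+1, 4+2, 3+1+1+1 (274 of its 360 elements, about 76% of primes). None of the 33 primes tested shows any such pattern (for each of these groups the chance of that is below 10^-4), which rules them out. Hence G = A_4 (6T4), of order 12. The Galois group A_4 (6T4) has order 12, so the splitting field has degree 12 over Q.

12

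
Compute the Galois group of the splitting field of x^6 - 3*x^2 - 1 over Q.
A_4 (order 12)

The polynomial f is an irreducible sextic over Q, so G = Gal(f/Q) is one of the 16 transitive subgroups 6T1, ..., 6T16 of S_6. The discriminant of f is 419904 = 648^2, a perfect square, so G is contained in A_6. The transitive groups of degree 6 contained in A_6 are: A_4 (6T4, order 12), S_4 (6T7, order 24), (C_3 x C_3) : C_4 (6T10, order 36), PSL(2,5) (6T12, order 60), A_6 (6T15, order 360). By Dedekind's theorem, for a prime p not dividing disc(f) the degrees of the irreducible factors of f mod p form the cycle type of an element of G. Factoring f modulo the 33 such primes p <= 149 (skipping 2, 3, which divide the discriminant), each new pattern first appears at: mod 5: f = (x^3 + x^2 + 3x + 1)(x^3 + 4x^2 + 3x + 4), pattern 3+3; mod 17: f = (x + 2)(x + 15)(x^2 + 7)(x^2 + 14), pattern 2+2+1+1; mod 71: f = (x + 4)(x + 5)(x + 32)(x + 39)(x + 66)(x + 67), pattern 1+1+1+1+1+1. No other pattern occurs in this range, so the set of observed cycle types is {3+3, 2+2+1+1, 1+1+1+1+1+1}. The candidates containing elements of all these cycle types are A_4 (6T4) of order 12, S_4 (6T7) of order 24, (C_3 x C_3) : C_4 (6T10) of order 36, PSL(2,5) (6T12) of order 60, A_6 (6T15) of order 360; the others are excluded. The observed types are precisely the cycle types that occur in A_4 (6T4). Each of the other remaining candidates has further cycle types, and by the Chebotarev density theorem the matching factorization patterns would occur for a proportion of primes equal to their share of the group: S_4 (6T7) additionally contains elements of type 4+2 (6 of its 24 elements, about 25% of primes); (C_3 x C_3) : C_4 (6T10) additionally contains elements of type 4+2, 3+1+1+1 (22 of its 36 elements, about 61% of primes); PSL(2,5) (6T12) additionally contains elements of type 5+1 (24 of its 60 elements, about 40% of primes); A_6 (6T15) additionally contains elements of type 5+1, 4+2, 3+1+1+1 (274 of its 360 elements, about 76% of primes). None of the 33 primes tested shows any such pattern (for each of these groups the chance of that is below 10^-4), which rules them out. Hence G = A_4 (6T4), of order 12.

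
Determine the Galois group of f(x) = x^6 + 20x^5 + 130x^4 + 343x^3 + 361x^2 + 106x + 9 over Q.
6T12: PSL(2,5)

The polynomial f is an irreducible sextic over Q, so G = Gal(f/Q) is one of the 16 transitive subgroups 6T1, ..., 6T16 of S_6. The discriminant of f is 3646117689361 = 1909481^2, a perfect square, so G is contained in A_6. The transitive groups of degree 6 contained in A_6 are: A_4 (6T4, order 12), S_4 (6T7, order 24), (C_3 x C_3) : C_4 (6T10, order 36), PSL(2,5) (6T12, order 60), A_6 (6T15, order 360). By Dedekind's theorem, for a prime p not dividing disc(f) the degrees of the irreducible factors of f mod p form the cycle type of an element of G. Factoring f modulo the 21 such primes p <= 83 (skipping 7, 19, which divide the discriminant), each new pattern first appears at: mod 2: f = (x + 1)(x^5 + x^4 + x^3 + x + 1), pattern 5+1; mod 11: f = (x^3 + 2x^2 + 10x + 3)(x^3 + 7x^2 + 7x + 3), pattern 3+3; mod 61: f = (x + 4)(x + 27)(x^2 + 25x + 47)(x^2 + 25x + 57), pattern 2+2+1+1. No other pattern occurs in this range, so the set of observed cycle types is {5+1, 3+3, 2+2+1+1}. The candidates containing elements of all these cycle types are PSL(2,5) (6T12) of order 60, A_6 (6T15) of order 360; the others are excluded. The observed types are precisely the cycle types that occur in PSL(2,5) (6T12) (apart from the identity). Each of the other remaining candidates has further cycle types, and by the Chebotarev density theorem the matching factorization patterns would occur for a proportion of primes equal to their share of the group: A_6 (6T15) additionally contains elements of type 4+2, 3+1+1+1 (130 of its 360 elements, about 36% of primes). None of the 21 primes tested shows any such pattern (for each of these groups the chance of that is below 10^-4), which rules them out. Hence G = PSL(2,5) (6T12), of order 60.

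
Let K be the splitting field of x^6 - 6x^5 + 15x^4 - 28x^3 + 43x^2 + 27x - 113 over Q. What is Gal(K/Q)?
The polynomial f is an irreducible sextic over Q, so G = Gal(f/Q) is one of the 16 transitive subgroups 6T1, ..., 6T16 of S_6. The discriminant of f is 156163399280261, which is not a perfect square, so G is not contained in A_6. The transitive groups of degree 6 not contained in A_6 are: C_6 (6T1, order 6), S_3 (6T2, order 6), D_6 (6T3, order 12), C_3 x S_3 (6T5, order 18), A_4 x C_2 (6T6, order 24), S_4 (6T8, order 24), S_3 x S_3 (6T9, order 36), S_4 x C_2 (6T11, order 48), (S_3 x S_3) : C_2 (6T13, order 72), PGL(2,5) (6T14, order 120), S_6 (6T16, order 720). By Dedekind's theorem, for a prime p not dividing disc(f) the degrees of the irreducible factors of f mod p form the cycle type of an element of G. Factoring f modulo the 4 such primes p <= 7, each new pattern first appears at: mod 2: f = (x^6 + x^4 + x^2 + x + 1), pattern 6; mod 5: f = (x + 2)(x^5 + 2x^4 + x^3 + 3x + 1), pattern 5+1; mod 7: f = (x^2 + 2x + 3)(x^4 + 6x^3 + 3x + 2), pattern 4+2. No other pattern occurs in this range, so the set of observed cycle types is {6, 5+1, 4+2}. Among the candidates above, the only group containing elements of all these cycle types is S_6 (6T16); every other candidate lacks at least one of them. Hence G = S_6 (6T16), of order 720.

S_6, the symmetric group on 6 letters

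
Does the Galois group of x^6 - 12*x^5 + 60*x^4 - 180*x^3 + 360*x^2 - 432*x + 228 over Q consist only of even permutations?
The polynomial is irreducible of degree 6 over Q. Its discriminant is 660451885056, which is not a perfect square. A Galois group lies in the alternating group exactly when the discriminant is a square in Q, so the Galois group (S_3 x S_3) is not contained in A_6.

No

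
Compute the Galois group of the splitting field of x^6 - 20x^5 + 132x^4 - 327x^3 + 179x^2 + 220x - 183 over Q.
PSL(2,5) (order 60)

The polynomial f is an irreducible sextic over Q, so G = Gal(f/Q) is one of the 16 transitive subgroups 6T1, ..., 6T16 of S_6. The discriminant of f is 8413926734596681 = 91727459^2, a perfect square, so G is contained in A_6. The transitive groups of degree 6 contained in A_6 are: A_4 (6T4, order 12), S_4 (6T7, order 24), (C_3 x C_3) : C_4 (6T10, order 36), PSL(2,5) (6T12, order 60), A_6 (6T15, order 360). By Dedekind's theorem, for a prime p not dividing disc(f) the degrees of the irreducible factors of f mod p form the cycle type of an element of G. Factoring f modulo the 21 such primes p <= 79 (skipping 19, which divides the discriminant), each new pattern first appears at: mod 2: f = (x + 1)(x^5 + x^4 + x^3 + x + 1), pattern 5+1; mod 7: f = (x^3 + 4)(x^3 + x^2 + 6x + 5), pattern 3+3; mod 61: f = (x)(x + 21)(x^2 + 6x + 41)(x^2 + 14x + 14), pattern 2+2+1+1. No other pattern occurs in this range, so the set of observed cycle types is {5+1, 3+3, 2+2+1+1}. The candidates containing elements of all these cycle types are PSL(2,5) (6T12) of order 60, A_6 (6T15) of order 360; the others are excluded. The observed types are precisely the cycle types that occur in PSL(2,5) (6T12) (apart from the identity). Each of the other remaining candidates has further cycle types, and by the Chebotarev density theorem the matching factorization patterns would occur for a proportion of primes equal to their share of the group: A_6 (6T15) additionally contains elements of type 4+2, 3+1+1+1 (130 of its 360 elements, about 36% of primes). None of the 21 primes tested shows any such pattern (for each of these groups the chance of that is below 10^-4), which rules them out. Hence G = PSL(2,5) (6T12), of order 60.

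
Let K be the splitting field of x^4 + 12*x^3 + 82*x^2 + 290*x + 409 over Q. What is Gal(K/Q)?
The polynomial is an irreducible quartic over Q and its discriminant is 237049424, which is not a perfect square, so the Galois group is not contained in A_4. The resolvent cubic y^3 - 82*y^2 + 1844*y - 8844 is irreducible over Q. An irreducible resolvent with non-square discriminant gives S_4.

S_4 (also written S4)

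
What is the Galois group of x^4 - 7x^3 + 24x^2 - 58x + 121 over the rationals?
C_4 (also written C4)

The polynomial is an irreducible quartic over Q and its discriminant is 66430125, which is not a perfect square, so the Galois group is not contained in A_4. The resolvent cubic y^3 - 24*y^2 - 78*y + 2323 has exactly one rational root, so the Galois group is C_4 or D_4. The quartic becomes reducible over Q(sqrt(disc)), so the group is C_4.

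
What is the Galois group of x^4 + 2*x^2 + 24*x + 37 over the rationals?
V_4

The polynomial is an irreducible quartic over Q and its discriminant is 9437184 = 3072^2, a perfect square, so the Galois group is contained in A_4. The resolvent cubic y^3 - 2*y^2 - 148*y - 280 splits completely over Q, which gives the Klein four-group V_4.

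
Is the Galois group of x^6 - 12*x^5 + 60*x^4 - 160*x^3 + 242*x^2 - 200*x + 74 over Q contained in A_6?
No

The polynomial is irreducible of degree 6 over Q. Its discriminant is -2508800, which is not a perfect square. A Galois group lies in the alternating group exactly when the discriminant is a square in Q, so the Galois group (S_4 x C_2) is not contained in A_6.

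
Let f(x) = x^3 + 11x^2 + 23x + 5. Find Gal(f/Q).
C_3, A_3

The polynomial is an irreducible cubic over Q and its discriminant is 10816 = 104^2, a perfect square. For an irreducible cubic, a square discriminant forces the Galois group to be A_3, the cyclic group of order 3.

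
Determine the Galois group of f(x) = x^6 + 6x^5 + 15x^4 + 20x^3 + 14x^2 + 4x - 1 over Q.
The polynomial f is an irreducible sextic over Q, so G = Gal(f/Q) is one of the 16 transitive subgroups 6T1, ..., 6T16 of S_6. The discriminant of f is 33856 = 184^2, a perfect square, so G is contained in A_6. The transitive groups of degree 6 contained in A_6 are: A_4 (6T4, order 12), S_4 (6T7, order 24), (C_3 x C_3) : C_4 (6T10, order 36), PSL(2,5) (6T12, order 60), A_6 (6T15, order 360). By Dedekind's theorem, for a prime p not dividing disc(f) the degrees of the irreducible factors of f mod p form the cycle type of an element of G. Factoring f modulo the 79 such primes p <= 419 (skipping 2, 23, which divide the discriminant), each new pattern first appears at: mod 3: f = (x^3 + x^2 + x + 2)(x^3 + 2x^2 + 1), pattern 3+3; mod 5: f = (x^2 + 2x + 4)(x^4 + 4x^3 + 3x^2 + 3x + 1), pattern 4+2; mod 19: f = (x + 6)(x + 15)(x^2 + 11x + 6)(x^2 + 12x + 7), pattern 2+2+1+1; mod 223: f = (x + 17)(x + 58)(x + 79)(x + 146)(x + 167)(x + 208), pattern 1+1+1+1+1+1. No other pattern occurs in this range, so the set of observed cycle types is {3+3, 4+2, 2+2+1+1, 1+1+1+1+1+1}. The candidates containing elements of all these cycle types are S_4 (6T7) of order 24, (C_3 x C_3) : C_4 (6T10) of order 36, A_6 (6T15) of order 360; the others are excluded. The observed types are precisely the cycle types that occur in S_4 (6T7). Each of the other remaining candidates has further cycle types, and by the Chebotarev density theorem the matching factorization patterns would occur for a proportion of primes equal to their share of the group: (C_3 x C_3) : C_4 (6T10) additionally contains elements of type 3+1+1+1 (4 of its 36 elements, about 11% of primes); A_6 (6T15) additionally contains elements of type 5+1, 3+1+1+1 (184 of its 360 elements, about 51% of primes). None of the 79 primes tested shows any such pattern (for each of these groups the chance of that is below 10^-4), which rules them out. Hence G = S_4 (6T7), of order 24.

S_4 (also written S4+)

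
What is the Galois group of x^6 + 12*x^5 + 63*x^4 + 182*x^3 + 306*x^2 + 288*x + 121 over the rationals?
The polynomial f is an irreducible sextic over Q, so G = Gal(f/Q) is one of the 16 transitive subgroups 6T1, ..., 6T16 of S_6. The discriminant of f is -16003008, which is not a perfect square, so G is not contained in A_6. The transitive groups of degree 6 not contained in A_6 are: C_6 (6T1, order 6), S_3 (6T2, order 6), D_6 (6T3, order 12), C_3 x S_3 (6T5, order 18), A_4 x C_2 (6T6, order 24), S_4 (6T8, order 24), S_3 x S_3 (6T9, order 36), S_4 x C_2 (6T11, order 48), (S_3 x S_3) : C_2 (6T13, order 72), PGL(2,5) (6T14, order 120), S_6 (6T16, order 720). By Dedekind's theorem, for a prime p not dividing disc(f) the degrees of the irreducible factors of f mod p form the cycle type of an element of G. Factoring f modulo the 21 such primes p <= 89 (skipping 2, 3, 7, which divide the discriminant), each new pattern first appears at: mod 5: f = (x^6 + 2x^5 + 3x^4 + 2x^3 + x^2 + 3x + 1), pattern 6; mod 11: f = (x)(x^5 + x^4 + 8x^3 + 6x^2 + 9x + 2), pattern 5+1; mod 13: f = (x + 3)(x + 7)(x^4 + 2x^3 + 9x^2 + 11x + 7), pattern 4+1+1; mod 23: f = (x + 5)(x + 9)(x^2 + 9x + 16)(x^2 + 12x + 14), pattern 2+2+1+1; mod 43: f = (x^3 + 25x^2 + 24x + 21)(x^3 + 30x^2 + 20x + 16), pattern 3+3; mod 61: f = (x^2 + 36x + 40)(x^2 + 47x + 41)(x^2 + 51x + 35), pattern 2+2+2. No other pattern occurs in this range, so the set of observed cycle types is {6, 5+1, 4+1+1, 2+2+1+1, 3+3, 2+2+2}. The candidates containing elements of all these cycle types are PGL(2,5) (6T14) of order 120, S_6 (6T16) of order 720; the others are excluded. The observed types are precisely the cycle types that occur in PGL(2,5) (6T14) (apart from the identity). Each of the other remaining candidates has further cycle types, and by the Chebotarev density theorem the matching factorization patterns would occur for a proportion of primes equal to their share of the group: S_6 (6T16) additionally contains elements of type 4+2, 3+2+1, 3+1+1+1, 2+1+1+1+1 (265 of its 720 elements, about 37% of primes). None of the 21 primes tested shows any such pattern (for each of these groups the chance of that is below 10^-4), which rules them out. Hence G = PGL(2,5) (6T14), of order 120.

PGL(2,5) (also written S5(6))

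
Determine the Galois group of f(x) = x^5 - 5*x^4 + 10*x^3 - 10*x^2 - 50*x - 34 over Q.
The polynomial f is an irreducible quintic over Q, so G = Gal(f/Q) is a transitive subgroup of S_5: one of C_5 (5T1, order 5), D_5 (5T2, order 10), F_20 (5T3, order 20), A_5 (5T4, order 60) or S_5 (5T5, order 120). The discriminant of f is 58564000000 = 242000^2, a perfect square, so G is contained in A_5. The transitive groups of degree 5 contained in A_5 are: C_5 (5T1, order 5), D_5 (5T2, order 10), A_5 (5T4, order 60). By Dedekind's theorem, for a prime p not dividing disc(f) the degrees of the irreducible factors of f mod p form the cycle type of an element of G. Factoring f modulo the 3 such primes p <= 13 (skipping 2, 5, 11, which divide the discriminant), each new pattern first appears at: mod 3: f = (x^5 + x^4 + x^3 + 2x^2 + x + 2), pattern 5; mod 13: f = (x + 4)(x + 6)(x^3 + 11x^2 + 6x + 4), pattern 3+1+1. No other pattern occurs in this range, so the set of observed cycle types is {5, 3+1+1}. Among the candidates above, the only group containing elements of all these cycle types is A_5 (5T4) — each of C_5 (5T1), D_5 (5T2) lacks at least one of them. Hence G = A_5 (5T4), of order 60.

A_5, the alternating group on 5 letters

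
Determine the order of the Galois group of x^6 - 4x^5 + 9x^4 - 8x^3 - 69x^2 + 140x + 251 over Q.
The degree of the splitting field over Q equals the order of the Galois group, so first determine the group. The polynomial f is an irreducible sextic over Q, so G = Gal(f/Q) is one of the 16 transitive subgroups 6T1, ..., 6T16 of S_6. The discriminant of f is 564385546240000 = 23756800^2, a perfect square, so G is contained in A_6. The transitive groups of degree 6 contained in A_6 are: A_4 (6T4, order 12), S_4 (6T7, order 24), (C_3 x C_3) : C_4 (6T10, order 36), PSL(2,5) (6T12, order 60), A_6 (6T15, order 360). By Dedekind's theorem, for a prime p not dividing disc(f) the degrees of the irreducible factors of f mod p form the cycle type of an element of G. Factoring f modulo the 19 such primes p <= 79 (skipping 2, 5, 29, which divide the discriminant), each new pattern first appears at: mod 3: f = (x^2 + x + 2)(x^4 + x^3 + 2x + 1), pattern 4+2; mod 11: f = (x^3 + 2x^2 + 2x + 9)(x^3 + 5x^2 + 8x + 1), pattern 3+3; mod 19: f = (x + 2)(x + 4)(x^2 + 3x + 11)(x^2 + 6x + 13), pattern 2+2+1+1; mod 61: f = (x + 8)(x + 22)(x + 55)(x^3 + 33x^2 + 14x + 51), pattern 3+1+1+1. No other pattern occurs in this range, so the set of observed cycle types is {4+2, 3+3, 2+2+1+1, 3+1+1+1}. The candidates containing elements of all these cycle types are (C_3 x C_3) : C_4 (6T10) of order 36, A_6 (6T15) of order 360; the others are excluded. The observed types are precisely the cycle types that occur in (C_3 x C_3) : C_4 (6T10) (apart from the identity). Each of the other remaining candidates has further cycle types, and by the Chebotarev density theorem the matching factorization patterns would occur for a proportion of primes equal to their share of the group: A_6 (6T15) additionally contains elements of type 5+1 (144 of its 360 elements, about 40% of primes). None of the 19 primes tested shows any such pattern (for each of these groups the chance of that is below 10^-4), which rules them out. Hence G = (C_3 x C_3) : C_4 (6T10), of order 36. The Galois group (C_3 x C_3) : C_4 (6T10) has order 36, so the splitting field has degree 36 over Q.

36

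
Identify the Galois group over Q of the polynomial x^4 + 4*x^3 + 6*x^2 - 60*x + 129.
The polynomial is an irreducible quartic over Q and its discriminant is 1358954496 = 36864^2, a perfect square, so the Galois group is contained in A_4. The resolvent cubic y^3 - 6*y^2 - 756*y - 2568 is irreducible over Q. An irreducible resolvent with square discriminant gives A_4.

A_4 (order 12)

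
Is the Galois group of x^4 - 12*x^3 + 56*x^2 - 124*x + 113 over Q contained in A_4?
The polynomial is irreducible of degree 4 over Q. Its discriminant is 2304 = 48^2, a perfect square. A Galois group lies in the alternating group exactly when the discriminant is a square in Q, so the Galois group (V_4) is contained in A_4.

Yes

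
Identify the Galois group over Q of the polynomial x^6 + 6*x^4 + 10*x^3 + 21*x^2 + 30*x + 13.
PGL(2,5), S_5 acting on 6 points

The polynomial f is an irreducible sextic over Q, so G = Gal(f/Q) is one of the 16 transitive subgroups 6T1, ..., 6T16 of S_6. The discriminant of f is -1024192512, which is not a perfect square, so G is not contained in A_6. The transitive groups of degree 6 not contained in A_6 are: C_6 (6T1, order 6), S_3 (6T2, order 6), D_6 (6T3, order 12), C_3 x S_3 (6T5, order 18), A_4 x C_2 (6T6, order 24), S_4 (6T8, order 24), S_3 x S_3 (6T9, order 36), S_4 x C_2 (6T11, order 48), (S_3 x S_3) : C_2 (6T13, order 72), PGL(2,5) (6T14, order 120), S_6 (6T16, order 720). By Dedekind's theorem, for a prime p not dividing disc(f) the degrees of the irreducible factors of f mod p form the cycle type of an element of G. Factoring f modulo the 21 such primes p <= 89 (skipping 2, 3, 7, which divide the discriminant), each new pattern first appears at: mod 5: f = (x^6 + x^4 + x^2 + 3), pattern 6; mod 11: f = (x + 5)(x^5 + 6x^4 + 9x^3 + 9x^2 + 9x + 7), pattern 5+1; mod 13: f = (x)(x + 2)(x^4 + 11x^3 + 10x^2 + 3x + 2), pattern 4+1+1; mod 23: f = (x + 4)(x + 10)(x^2 + 3)(x^2 + 9x + 21), pattern 2+2+1+1; mod 43: f = (x^3 + 19x^2 + 27x + 20)(x^3 + 24x^2 + 39x + 20), pattern 3+3; mod 61: f = (x^2 + 19x + 22)(x^2 + 45x + 35)(x^2 + 58x + 18), pattern 2+2+2. No other pattern occurs in this range, so the set of observed cycle types is {6, 5+1, 4+1+1, 2+2+1+1, 3+3, 2+2+2}. The candidates containing elements of all these cycle types are PGL(2,5) (6T14) of order 120, S_6 (6T16) of order 720; the others are excluded. The observed types are precisely the cycle types that occur in PGL(2,5) (6T14) (apart from the identity). Each of the other remaining candidates has further cycle types, and by the Chebotarev density theorem the matching factorization patterns would occur for a proportion of primes equal to their share of the group: S_6 (6T16) additionally contains elements of type 4+2, 3+2+1, 3+1+1+1, 2+1+1+1+1 (265 of its 720 elements, about 37% of primes). None of the 21 primes tested shows any such pattern (for each of these groups the chance of that is below 10^-4), which rules them out. Hence G = PGL(2,5) (6T14), of order 120.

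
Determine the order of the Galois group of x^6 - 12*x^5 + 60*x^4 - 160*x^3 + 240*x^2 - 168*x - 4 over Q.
The degree of the splitting field over Q equals the order of the Galois group, so first determine the group. The polynomial f is an irreducible sextic over Q, so G = Gal(f/Q) is one of the 16 transitive subgroups 6T1, ..., 6T16 of S_6. The discriminant of f is 746496000000 = 864000^2, a perfect square, so G is contained in A_6. The transitive groups of degree 6 contained in A_6 are: A_4 (6T4, order 12), S_4 (6T7, order 24), (C_3 x C_3) : C_4 (6T10, order 36), PSL(2,5) (6T12, order 60), A_6 (6T15, order 360). By Dedekind's theorem, for a prime p not dividing disc(f) the degrees of the irreducible factors of f mod p form the cycle type of an element of G. Factoring f modulo the 6 such primes p <= 23 (skipping 2, 3, 5, which divide the discriminant), each new pattern first appears at: mod 7: f = (x + 1)(x^5 + x^4 + 3x^3 + 5x^2 + 4x + 3), pattern 5+1; mod 23: f = (x + 5)(x + 10)(x + 19)(x^3 + x + 6), pattern 3+1+1+1. No other pattern occurs in this range, so the set of observed cycle types is {5+1, 3+1+1+1}. Among the candidates above, the only group containing elements of all these cycle types is A_6 (6T15) — each of A_4 (6T4), S_4 (6T7), (C_3 x C_3) : C_4 (6T10), PSL(2,5) (6T12) lacks at least one of them. Hence G = A_6 (6T15), of order 360. The Galois group A_6 (6T15) has order 360, so the splitting field has degree 360 over Q.

360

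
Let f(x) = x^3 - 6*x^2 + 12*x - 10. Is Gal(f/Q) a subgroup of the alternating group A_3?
No

The polynomial is irreducible of degree 3 over Q. Its discriminant is -108, which is not a perfect square. A Galois group lies in the alternating group exactly when the discriminant is a square in Q, so the Galois group (S_3) is not contained in A_3.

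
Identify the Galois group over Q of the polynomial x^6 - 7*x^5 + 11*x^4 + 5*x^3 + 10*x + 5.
The polynomial f is an irreducible sextic over Q, so G = Gal(f/Q) is one of the 16 transitive subgroups 6T1, ..., 6T16 of S_6. The discriminant of f is 1064390625 = 32625^2, a perfect square, so G is contained in A_6. The transitive groups of degree 6 contained in A_6 are: A_4 (6T4, order 12), S_4 (6T7, order 24), (C_3 x C_3) : C_4 (6T10, order 36), PSL(2,5) (6T12, order 60), A_6 (6T15, order 360). By Dedekind's theorem, for a prime p not dividing disc(f) the degrees of the irreducible factors of f mod p form the cycle type of an element of G. Factoring f modulo the 19 such primes p <= 79 (skipping 3, 5, 29, which divide the discriminant), each new pattern first appears at: mod 2: f = (x^2 + x + 1)(x^4 + x + 1), pattern 4+2; mod 11: f = (x^3 + 7x^2 + 2x + 2)(x^3 + 8x^2 + 8x + 8), pattern 3+3; mod 19: f = (x + 6)(x + 10)(x^2 + 4x + 1)(x^2 + 11x + 8), pattern 2+2+1+1; mod 61: f = (x + 4)(x + 51)(x + 55)(x^3 + 5x^2 + 14x + 14), pattern 3+1+1+1. No other pattern occurs in this range, so the set of observed cycle types is {4+2, 3+3, 2+2+1+1, 3+1+1+1}. The candidates containing elements of all these cycle types are (C_3 x C_3) : C_4 (6T10) of order 36, A_6 (6T15) of order 360; the others are excluded. The observed types are precisely the cycle types that occur in (C_3 x C_3) : C_4 (6T10) (apart from the identity). Each of the other remaining candidates has further cycle types, and by the Chebotarev density theorem the matching factorization patterns would occur for a proportion of primes equal to their share of the group: A_6 (6T15) additionally contains elements of type 5+1 (144 of its 360 elements, about 40% of primes). None of the 19 primes tested shows any such pattern (for each of these groups the chance of that is below 10^-4), which rules them out. Hence G = (C_3 x C_3) : C_4 (6T10), of order 36.

(C_3 x C_3) : C_4 (order 36)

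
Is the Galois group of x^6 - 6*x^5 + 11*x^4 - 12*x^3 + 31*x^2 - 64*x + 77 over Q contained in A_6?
The polynomial is irreducible of degree 6 over Q. Its discriminant is -717642884800, which is not a perfect square. A Galois group lies in the alternating group exactly when the discriminant is a square in Q, so the Galois group (S_6) is not contained in A_6.

No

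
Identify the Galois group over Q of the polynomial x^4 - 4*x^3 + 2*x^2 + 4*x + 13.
V_4 (also written V4)

The polynomial is an irreducible quartic over Q and its discriminant is 589824 = 768^2, a perfect square, so the Galois group is contained in A_4. The resolvent cubic y^3 - 2*y^2 - 68*y - 120 splits completely over Q, which gives the Klein four-group V_4.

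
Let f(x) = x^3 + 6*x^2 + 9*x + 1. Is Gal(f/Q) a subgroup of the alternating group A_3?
Yes

The polynomial is irreducible of degree 3 over Q. Its discriminant is 81 = 9^2, a perfect square. A Galois group lies in the alternating group exactly when the discriminant is a square in Q, so the Galois group (C_3) is contained in A_3.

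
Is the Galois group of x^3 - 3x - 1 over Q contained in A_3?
The polynomial is irreducible of degree 3 over Q. Its discriminant is 81 = 9^2, a perfect square. A Galois group lies in the alternating group exactly when the discriminant is a square in Q, so the Galois group (C_3) is contained in A_3.

Yes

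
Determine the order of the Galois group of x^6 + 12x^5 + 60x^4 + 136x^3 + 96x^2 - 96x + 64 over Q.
The degree of the splitting field over Q equals the order of the Galois group, so first determine the group. The polynomial f is an irreducible sextic over Q, so G = Gal(f/Q) is one of the 16 transitive subgroups 6T1, ..., 6T16 of S_6. The discriminant of f is -190210142896128, which is not a perfect square, so G is not contained in A_6. The transitive groups of degree 6 not contained in A_6 are: C_6 (6T1, order 6), S_3 (6T2, order 6), D_6 (6T3, order 12), C_3 x S_3 (6T5, order 18), A_4 x C_2 (6T6, order 24), S_4 (6T8, order 24), S_3 x S_3 (6T9, order 36), S_4 x C_2 (6T11, order 48), (S_3 x S_3) : C_2 (6T13, order 72), PGL(2,5) (6T14, order 120), S_6 (6T16, order 720). By Dedekind's theorem, for a prime p not dividing disc(f) the degrees of the irreducible factors of f mod p form the cycle type of an element of G. Factoring f modulo the 33 such primes p <= 149 (skipping 2, 3, which divide the discriminant), each new pattern first appears at: mod 5: f = (x^6 + 2x^5 + x^3 + x^2 + 4x + 4), pattern 6; mod 7: f = (x + 3)(x + 4)(x + 6)(x^3 + 6x^2 + 5x + 4), pattern 3+1+1+1; mod 17: f = (x^2 + 6x + 2)(x^2 + 11x + 12)(x^2 + 12x + 14), pattern 2+2+2; mod 19: f = (x^3 + 6x^2 + 12x + 12)(x^3 + 6x^2 + 12x + 18), pattern 3+3; mod 73: f = (x + 28)(x + 44)(x + 46)(x + 60)(x + 62)(x + 64), pattern 1+1+1+1+1+1. No other pattern occurs in this range, so the set of observed cycle types is {6, 3+1+1+1, 2+2+2, 3+3, 1+1+1+1+1+1}. The candidates containing elements of all these cycle types are C_3 x S_3 (6T5) of order 18, S_3 x S_3 (6T9) of order 36, (S_3 x S_3) : C_2 (6T13) of order 72, S_6 (6T16) of order 720; the others are excluded. The observed types are precisely the cycle types that occur in C_3 x S_3 (6T5). Each of the other remaining candidates has further cycle types, and by the Chebotarev density theorem the matching factorization patterns would occur for a proportion of primes equal to their share of the group: S_3 x S_3 (6T9) additionally contains elements of type 2+2+1+1 (9 of its 36 elements, about 25% of primes); (S_3 x S_3) : C_2 (6T13) additionally contains elements of type 4+2, 3+2+1, 2+2+1+1, 2+1+1+1+1 (45 of its 72 elements, about 62% of primes); S_6 (6T16) additionally contains elements of type 5+1, 4+2, 4+1+1, 3+2+1, 2+2+1+1, 2+1+1+1+1 (504 of its 720 elements, about 70% of primes). None of the 33 primes tested shows any such pattern (for each of these groups the chance of that is below 10^-4), which rules them out. Hence G = C_3 x S_3 (6T5), of order 18. The Galois group C_3 x S_3 (6T5) has order 18, so the splitting field has degree 18 over Q.

18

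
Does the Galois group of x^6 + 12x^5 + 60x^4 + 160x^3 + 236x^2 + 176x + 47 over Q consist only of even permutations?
The polynomial is irreducible of degree 6 over Q. Its discriminant is 3356224 = 1832^2, a perfect square. A Galois group lies in the alternating group exactly when the discriminant is a square in Q, so the Galois group (S_4) is contained in A_6.

Yes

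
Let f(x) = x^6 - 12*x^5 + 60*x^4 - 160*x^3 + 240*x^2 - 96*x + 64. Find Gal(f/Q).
The polynomial f is an irreducible sextic over Q, so G = Gal(f/Q) is one of the 16 transitive subgroups 6T1, ..., 6T16 of S_6. The discriminant of f is -9727331052552192, which is not a perfect square, so G is not contained in A_6. The transitive groups of degree 6 not contained in A_6 are: C_6 (6T1, order 6), S_3 (6T2, order 6), D_6 (6T3, order 12), C_3 x S_3 (6T5, order 18), A_4 x C_2 (6T6, order 24), S_4 (6T8, order 24), S_3 x S_3 (6T9, order 36), S_4 x C_2 (6T11, order 48), (S_3 x S_3) : C_2 (6T13, order 72), PGL(2,5) (6T14, order 120), S_6 (6T16, order 720). By Dedekind's theorem, for a prime p not dividing disc(f) the degrees of the irreducible factors of f mod p form the cycle type of an element of G. Factoring f modulo the 27 such primes p <= 127 (skipping 2, 3, 17, 43, which divide the discriminant), each new pattern first appears at: mod 5: f = (x^6 + 3x^5 + 4x + 4), pattern 6; mod 7: f = (x + 3)(x^2 + 2x + 2)(x^3 + 4x^2 + 4x + 6), pattern 3+2+1; mod 11: f = (x^2 + 4)(x^4 + 10x^3 + x^2 + 9x + 5), pattern 4+2; mod 13: f = (x + 5)(x + 8)(x^2 + 3x + 1)(x^2 + 11x + 12), pattern 2+2+1+1; mod 61: f = (x + 2)(x + 6)(x + 18)(x + 40)(x^2 + 44x + 47), pattern 2+1+1+1+1; mod 97: f = (x + 18)(x + 22)(x + 96)(x^3 + 46x^2 + 44x + 89), pattern 3+1+1+1; mod 113: f = (x^2 + 4x + 28)(x^2 + 11x + 36)(x^2 + 86x + 18), pattern 2+2+2; mod 127: f = (x^3 + 43x^2 + 113x + 119)(x^3 + 72x^2 + 26x + 119), pattern 3+3. No other pattern occurs in this range, so the set of observed cycle types is {6, 3+2+1, 4+2, 2+2+1+1, 2+1+1+1+1, 3+1+1+1, 2+2+2, 3+3}. The candidates containing elements of all these cycle types are (S_3 x S_3) : C_2 (6T13) of order 72, S_6 (6T16) of order 720; the others are excluded. The observed types are precisely the cycle types that occur in (S_3 x S_3) : C_2 (6T13) (apart from the identity). Each of the other remaining candidates has further cycle types, and by the Chebotarev density theorem the matching factorization patterns would occur for a proportion of primes equal to their share of the group: S_6 (6T16) additionally contains elements of type 5+1, 4+1+1 (234 of its 720 elements, about 32% of primes). None of the 27 primes tested shows any such pattern (for each of these groups the chance of that is below 10^-4), which rules them out. Hence G = (S_3 x S_3) : C_2 (6T13), of order 72.

(S_3 x S_3) : C_2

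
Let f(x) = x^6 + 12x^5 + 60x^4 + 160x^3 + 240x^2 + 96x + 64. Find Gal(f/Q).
The polynomial f is an irreducible sextic over Q, so G = Gal(f/Q) is one of the 16 transitive subgroups 6T1, ..., 6T16 of S_6. The discriminant of f is -9727331052552192, which is not a perfect square, so G is not contained in A_6. The transitive groups of degree 6 not contained in A_6 are: C_6 (6T1, order 6), S_3 (6T2, order 6), D_6 (6T3, order 12), C_3 x S_3 (6T5, order 18), A_4 x C_2 (6T6, order 24), S_4 (6T8, order 24), S_3 x S_3 (6T9, order 36), S_4 x C_2 (6T11, order 48), (S_3 x S_3) : C_2 (6T13, order 72), PGL(2,5) (6T14, order 120), S_6 (6T16, order 720). By Dedekind's theorem, for a prime p not dividing disc(f) the degrees of the irreducible factors of f mod p form the cycle type of an element of G. Factoring f modulo the 27 such primes p <= 127 (skipping 2, 3, 17, 43, which divide the discriminant), each new pattern first appears at: mod 5: f = (x^6 + 2x^5 + x + 4), pattern 6; mod 7: f = (x + 4)(x^2 + 5x + 2)(x^3 + 3x^2 + 4x + 1), pattern 3+2+1; mod 11: f = (x^2 + 4)(x^4 + x^3 + x^2 + 2x + 5), pattern 4+2; mod 13: f = (x + 5)(x + 8)(x^2 + 2x + 12)(x^2 + 10x + 1), pattern 2+2+1+1; mod 61: f = (x + 21)(x + 43)(x + 55)(x + 59)(x^2 + 17x + 47), pattern 2+1+1+1+1; mod 97: f = (x + 1)(x + 75)(x + 79)(x^3 + 51x^2 + 44x + 8), pattern 3+1+1+1; mod 113: f = (x^2 + 27x + 18)(x^2 + 102x + 36)(x^2 + 109x + 28), pattern 2+2+2; mod 127: f = (x^3 + 55x^2 + 26x + 8)(x^3 + 84x^2 + 113x + 8), pattern 3+3. No other pattern occurs in this range, so the set of observed cycle types is {6, 3+2+1, 4+2, 2+2+1+1, 2+1+1+1+1, 3+1+1+1, 2+2+2, 3+3}. The candidates containing elements of all these cycle types are (S_3 x S_3) : C_2 (6T13) of order 72, S_6 (6T16) of order 720; the others are excluded. The observed types are precisely the cycle types that occur in (S_3 x S_3) : C_2 (6T13) (apart from the identity). Each of the other remaining candidates has further cycle types, and by the Chebotarev density theorem the matching factorization patterns would occur for a proportion of primes equal to their share of the group: S_6 (6T16) additionally contains elements of type 5+1, 4+1+1 (234 of its 720 elements, about 32% of primes). None of the 27 primes tested shows any such pattern (for each of these groups the chance of that is below 10^-4), which rules them out. Hence G = (S_3 x S_3) : C_2 (6T13), of order 72.

(S_3 x S_3) : C_2 (order 72)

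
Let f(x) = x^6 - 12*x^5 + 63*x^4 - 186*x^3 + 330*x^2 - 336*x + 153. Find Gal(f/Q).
PGL(2,5), S_5 acting on 6 points

The polynomial f is an irreducible sextic over Q, so G = Gal(f/Q) is one of the 16 transitive subgroups 6T1, ..., 6T16 of S_6. The discriminant of f is -16003008, which is not a perfect square, so G is not contained in A_6. The transitive groups of degree 6 not contained in A_6 are: C_6 (6T1, order 6), S_3 (6T2, order 6), D_6 (6T3, order 12), C_3 x S_3 (6T5, order 18), A_4 x C_2 (6T6, order 24), S_4 (6T8, order 24), S_3 x S_3 (6T9, order 36), S_4 x C_2 (6T11, order 48), (S_3 x S_3) : C_2 (6T13, order 72), PGL(2,5) (6T14, order 120), S_6 (6T16, order 720). By Dedekind's theorem, for a prime p not dividing disc(f) the degrees of the irreducible factors of f mod p form the cycle type of an element of G. Factoring f modulo the 21 such primes p <= 89 (skipping 2, 3, 7, which divide the discriminant), each new pattern first appears at: mod 5: f = (x^6 + 3x^5 + 3x^4 + 4x^3 + 4x + 3), pattern 6; mod 11: f = (x + 7)(x^5 + 3x^4 + 9x^3 + 4x^2 + 5x + 3), pattern 5+1; mod 13: f = (x + 3)(x + 12)(x^4 + 12x^3 + 3x^2 + 1), pattern 4+1+1; mod 23: f = (x + 1)(x + 5)(x^2 + x + 19)(x^2 + 4x + 5), pattern 2+2+1+1; mod 43: f = (x^3 + 13x^2 + x + 3)(x^3 + 18x^2 + 8), pattern 3+3; mod 61: f = (x^2 + 28x + 34)(x^2 + 39x + 52)(x^2 + 43x + 30), pattern 2+2+2. No other pattern occurs in this range, so the set of observed cycle types is {6, 5+1, 4+1+1, 2+2+1+1, 3+3, 2+2+2}. The candidates containing elements of all these cycle types are PGL(2,5) (6T14) of order 120, S_6 (6T16) of order 720; the others are excluded. The observed types are precisely the cycle types that occur in PGL(2,5) (6T14) (apart from the identity). Each of the other remaining candidates has further cycle types, and by the Chebotarev density theorem the matching factorization patterns would occur for a proportion of primes equal to their share of the group: S_6 (6T16) additionally contains elements of type 4+2, 3+2+1, 3+1+1+1, 2+1+1+1+1 (265 of its 720 elements, about 37% of primes). None of the 21 primes tested shows any such pattern (for each of these groups the chance of that is below 10^-4), which rules them out. Hence G = PGL(2,5) (6T14), of order 120.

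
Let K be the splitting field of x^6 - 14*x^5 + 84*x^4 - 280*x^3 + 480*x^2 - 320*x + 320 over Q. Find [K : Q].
36

The degree of the splitting field over Q equals the order of the Galois group, so first determine the group. The polynomial f is an irreducible sextic over Q, so G = Gal(f/Q) is one of the 16 transitive subgroups 6T1, ..., 6T16 of S_6. The discriminant of f is 564385546240000 = 23756800^2, a perfect square, so G is contained in A_6. The transitive groups of degree 6 contained in A_6 are: A_4 (6T4, order 12), S_4 (6T7, order 24), (C_3 x C_3) : C_4 (6T10, order 36), PSL(2,5) (6T12, order 60), A_6 (6T15, order 360). By Dedekind's theorem, for a prime p not dividing disc(f) the degrees of the irreducible factors of f mod p form the cycle type of an element of G. Factoring f modulo the 19 such primes p <= 79 (skipping 2, 5, 29, which divide the discriminant), each new pattern first appears at: mod 3: f = (x^2 + 2x + 2)(x^4 + 2x^3 + x + 1), pattern 4+2; mod 11: f = (x^3 + 8x + 6)(x^3 + 8x^2 + 10x + 2), pattern 3+3; mod 19: f = (x + 12)(x + 14)(x^2 + 7x + 2)(x^2 + 10x + 10), pattern 2+2+1+1; mod 61: f = (x + 3)(x + 36)(x + 50)(x^3 + 19x^2 + 56x + 10), pattern 3+1+1+1. No other pattern occurs in this range, so the set of observed cycle types is {4+2, 3+3, 2+2+1+1, 3+1+1+1}. The candidates containing elements of all these cycle types are (C_3 x C_3) : C_4 (6T10) of order 36, A_6 (6T15) of order 360; the others are excluded. The observed types are precisely the cycle types that occur in (C_3 x C_3) : C_4 (6T10) (apart from the identity). Each of the other remaining candidates has further cycle types, and by the Chebotarev density theorem the matching factorization patterns would occur for a proportion of primes equal to their share of the group: A_6 (6T15) additionally contains elements of type 5+1 (144 of its 360 elements, about 40% of primes). None of the 19 primes tested shows any such pattern (for each of these groups the chance of that is below 10^-4), which rules them out. Hence G = (C_3 x C_3) : C_4 (6T10), of order 36. The Galois group (C_3 x C_3) : C_4 (6T10) has order 36, so the splitting field has degree 36 over Q.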